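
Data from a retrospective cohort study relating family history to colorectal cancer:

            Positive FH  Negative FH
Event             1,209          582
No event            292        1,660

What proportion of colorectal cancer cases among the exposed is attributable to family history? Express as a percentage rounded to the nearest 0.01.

Reading the table with exposure as columns: a = 1209 (Positive FH, case), b = 292 (Positive FH, non-case), c = 582 (Negative FH, case), d = 1660.
Risk in exposed = 1209/1501 = 0.80546; risk in unexposed = 582/2242 = 0.25959.
RR = 0.80546/0.25959 = 3.10283
AR% = (RR − 1)/RR × 100 = (3.10283 − 1)/3.10283 × 100 = 67.7714%

67.77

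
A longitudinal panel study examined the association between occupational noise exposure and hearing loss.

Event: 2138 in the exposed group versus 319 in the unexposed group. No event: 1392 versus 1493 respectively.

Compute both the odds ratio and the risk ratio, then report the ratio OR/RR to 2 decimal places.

From the description: a = 2138, b = 1392, c = 319, d = 1493.
OR = (2138·1493)/(1392·319) = 3192034/444048 = 7.18849
Risk in exposed = 2138/3530 = 0.60567; risk in unexposed = 319/1812 = 0.17605; RR = 3.44033
OR/RR = 7.18849 / 3.44033 = 2.08947
The outcome is not rare, so the OR lies further from 1 than the RR.

2.09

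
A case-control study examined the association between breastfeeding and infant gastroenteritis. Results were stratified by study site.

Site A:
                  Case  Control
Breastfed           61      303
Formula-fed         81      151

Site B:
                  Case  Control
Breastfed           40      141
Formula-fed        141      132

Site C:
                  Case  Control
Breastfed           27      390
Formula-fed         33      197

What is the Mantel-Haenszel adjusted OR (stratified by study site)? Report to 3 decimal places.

0.337

OR_MH = Σ(aᵢdᵢ/nᵢ) / Σ(bᵢcᵢ/nᵢ), where nᵢ is the stratum total.
Stratum 1 (Site A): n = 596; a·d/n = 61·151/596 = 15.4547; b·c/n = 303·81/596 = 41.1795
Stratum 2 (Site B): n = 454; a·d/n = 40·132/454 = 11.6300; b·c/n = 141·141/454 = 43.7907
Stratum 3 (Site C): n = 647; a·d/n = 27·197/647 = 8.2210; b·c/n = 390·33/647 = 19.8918
OR_MH = (15.4547 + 11.6300 + 8.2210) / (41.1795 + 43.7907 + 19.8918) = 35.3057 / 104.8621 = 0.33669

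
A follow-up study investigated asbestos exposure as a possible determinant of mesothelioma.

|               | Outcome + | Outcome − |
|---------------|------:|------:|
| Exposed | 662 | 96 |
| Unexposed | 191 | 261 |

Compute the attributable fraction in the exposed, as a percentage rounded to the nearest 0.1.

51.6

Cells: a = 662, b = 96, c = 191, d = 261.
Risk in exposed = 662/758 = 0.87335; risk in unexposed = 191/452 = 0.42257.
RR = 0.87335/0.42257 = 2.06678
AR% = (RR − 1)/RR × 100 = (2.06678 − 1)/2.06678 × 100 = 51.6155%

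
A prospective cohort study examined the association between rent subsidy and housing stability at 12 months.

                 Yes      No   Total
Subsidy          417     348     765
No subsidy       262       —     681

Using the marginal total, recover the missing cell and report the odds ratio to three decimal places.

1.916

The missing cell is in the unexposed row: 681 − 262 = 419.
So a = 417, b = 348, c = 262, d = 419.
OR = (a·d)/(b·c) = (417 × 419) / (348 × 262) = 174723 / 91176 = 1.91633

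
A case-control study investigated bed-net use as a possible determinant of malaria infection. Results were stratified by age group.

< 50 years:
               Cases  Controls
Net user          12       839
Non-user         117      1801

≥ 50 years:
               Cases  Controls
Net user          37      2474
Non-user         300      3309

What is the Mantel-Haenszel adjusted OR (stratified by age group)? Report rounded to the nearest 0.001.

OR_MH = Σ(aᵢdᵢ/nᵢ) / Σ(bᵢcᵢ/nᵢ), where nᵢ is the stratum total.
Stratum 1 (< 50 years): n = 2769; a·d/n = 12·1801/2769 = 7.8050; b·c/n = 839·117/2769 = 35.4507
Stratum 2 (≥ 50 years): n = 6120; a·d/n = 37·3309/6120 = 20.0054; b·c/n = 2474·300/6120 = 121.2745
OR_MH = (7.8050 + 20.0054) / (35.4507 + 121.2745) = 27.8104 / 156.7252 = 0.17745

0.177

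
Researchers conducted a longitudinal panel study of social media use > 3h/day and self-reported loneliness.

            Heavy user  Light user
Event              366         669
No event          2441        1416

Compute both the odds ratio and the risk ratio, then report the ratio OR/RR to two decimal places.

Reading the table with exposure as columns: a = 366 (Heavy user, case), b = 2441 (Heavy user, non-case), c = 669 (Light user, case), d = 1416.
OR = (366·1416)/(2441·669) = 518256/1633029 = 0.31736
Risk in exposed = 366/2807 = 0.13039; risk in unexposed = 669/2085 = 0.32086; RR = 0.40637
OR/RR = 0.31736 / 0.40637 = 0.78097
The outcome is not rare, so the OR lies further from 1 than the RR.

0.78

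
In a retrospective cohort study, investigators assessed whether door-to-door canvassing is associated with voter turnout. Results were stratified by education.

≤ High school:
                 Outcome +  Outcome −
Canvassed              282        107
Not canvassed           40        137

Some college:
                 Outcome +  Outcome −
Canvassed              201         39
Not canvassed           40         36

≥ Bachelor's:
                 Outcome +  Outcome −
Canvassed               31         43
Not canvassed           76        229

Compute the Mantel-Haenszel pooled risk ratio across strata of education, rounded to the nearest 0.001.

2.221

RR_MH = Σ(aᵢ·n₀ᵢ/nᵢ) / Σ(cᵢ·n₁ᵢ/nᵢ), with n₁ᵢ = aᵢ+bᵢ (exposed), n₀ᵢ = cᵢ+dᵢ (unexposed), nᵢ = n₁ᵢ+n₀ᵢ.
Stratum 1 (≤ High school): n₁ = 389, n₀ = 177, n = 566; a·n₀/n = 282·177/566 = 88.1873; c·n₁/n = 40·389/566 = 27.4912
Stratum 2 (Some college): n₁ = 240, n₀ = 76, n = 316; a·n₀/n = 201·76/316 = 48.3418; c·n₁/n = 40·240/316 = 30.3797
Stratum 3 (≥ Bachelor's): n₁ = 74, n₀ = 305, n = 379; a·n₀/n = 31·305/379 = 24.9472; c·n₁/n = 76·74/379 = 14.8391
RR_MH = (88.1873 + 48.3418 + 24.9472) / (27.4912 + 30.3797 + 14.8391) = 161.4763 / 72.7100 = 2.22083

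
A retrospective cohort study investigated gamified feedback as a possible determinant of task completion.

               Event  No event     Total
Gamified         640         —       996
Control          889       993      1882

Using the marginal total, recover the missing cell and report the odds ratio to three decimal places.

The missing cell is in the exposed row: 996 − 640 = 356.
So a = 640, b = 356, c = 889, d = 993.
OR = (a·d)/(b·c) = (640 × 993) / (356 × 889) = 635520 / 316484 = 2.00806

2.008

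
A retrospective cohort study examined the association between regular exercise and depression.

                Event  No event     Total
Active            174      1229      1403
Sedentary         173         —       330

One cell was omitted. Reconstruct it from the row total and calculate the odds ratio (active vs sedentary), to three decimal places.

The missing cell is in the unexposed row: 330 − 173 = 157.
So a = 174, b = 1229, c = 173, d = 157.
OR = (a·d)/(b·c) = (174 × 157) / (1229 × 173) = 27318 / 212617 = 0.12848

0.128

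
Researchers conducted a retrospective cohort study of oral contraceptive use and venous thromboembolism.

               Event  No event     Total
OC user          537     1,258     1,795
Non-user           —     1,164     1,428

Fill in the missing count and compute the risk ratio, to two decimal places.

The missing cell is in the unexposed row: 1428 − 1164 = 264.
So a = 537, b = 1258, c = 264, d = 1164.
RR = [a/(a+b)] / [c/(c+d)] = (537/1795) / (264/1428) = 0.29916/0.18487 = 1.61821

1.62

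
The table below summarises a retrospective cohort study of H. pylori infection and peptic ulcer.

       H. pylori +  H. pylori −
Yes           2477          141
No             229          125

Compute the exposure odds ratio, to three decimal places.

Reading the table with exposure as columns: a = 2477 (H. pylori +, case), b = 229 (H. pylori +, non-case), c = 141 (H. pylori −, case), d = 125.
OR = (a·d)/(b·c) = (2477 × 125) / (229 × 141) = 309625 / 32289 = 9.58918
The odds of peptic ulcer are about 9.59 times as high in the h. pylori + group.

9.589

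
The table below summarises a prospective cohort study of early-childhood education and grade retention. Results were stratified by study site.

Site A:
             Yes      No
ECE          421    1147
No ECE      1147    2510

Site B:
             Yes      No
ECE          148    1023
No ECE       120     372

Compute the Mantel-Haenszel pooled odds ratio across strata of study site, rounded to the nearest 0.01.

OR_MH = Σ(aᵢdᵢ/nᵢ) / Σ(bᵢcᵢ/nᵢ), where nᵢ is the stratum total.
Stratum 1 (Site A): n = 5225; a·d/n = 421·2510/5225 = 202.2411; b·c/n = 1147·1147/5225 = 251.7912
Stratum 2 (Site B): n = 1663; a·d/n = 148·372/1663 = 33.1064; b·c/n = 1023·120/1663 = 73.8184
OR_MH = (202.2411 + 33.1064) / (251.7912 + 73.8184) = 235.3476 / 325.6096 = 0.72279

0.72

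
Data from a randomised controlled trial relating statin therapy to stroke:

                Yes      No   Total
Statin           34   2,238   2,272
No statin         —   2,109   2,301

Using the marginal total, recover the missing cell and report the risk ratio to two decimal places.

The missing cell is in the unexposed row: 2301 − 2109 = 192.
So a = 34, b = 2238, c = 192, d = 2109.
RR = [a/(a+b)] / [c/(c+d)] = (34/2272) / (192/2301) = 0.01496/0.08344 = 0.17934

0.18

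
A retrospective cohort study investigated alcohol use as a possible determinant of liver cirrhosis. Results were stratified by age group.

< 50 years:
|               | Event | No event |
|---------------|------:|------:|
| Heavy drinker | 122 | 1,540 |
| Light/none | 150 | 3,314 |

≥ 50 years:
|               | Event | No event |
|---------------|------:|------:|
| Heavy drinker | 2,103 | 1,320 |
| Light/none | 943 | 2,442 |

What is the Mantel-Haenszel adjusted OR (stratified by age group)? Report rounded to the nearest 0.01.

3.66

OR_MH = Σ(aᵢdᵢ/nᵢ) / Σ(bᵢcᵢ/nᵢ), where nᵢ is the stratum total.
Stratum 1 (< 50 years): n = 5126; a·d/n = 122·3314/5126 = 78.8740; b·c/n = 1540·150/5126 = 45.0644
Stratum 2 (≥ 50 years): n = 6808; a·d/n = 2103·2442/6808 = 754.3370; b·c/n = 1320·943/6808 = 182.8378
OR_MH = (78.8740 + 754.3370) / (45.0644 + 182.8378) = 833.2109 / 227.9022 = 3.65600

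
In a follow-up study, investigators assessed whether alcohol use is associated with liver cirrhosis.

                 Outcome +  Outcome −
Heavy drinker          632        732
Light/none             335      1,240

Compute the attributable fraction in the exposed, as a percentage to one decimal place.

54.1

Cells: a = 632, b = 732, c = 335, d = 1240.
Risk in exposed = 632/1364 = 0.46334; risk in unexposed = 335/1575 = 0.21270.
RR = 0.46334/0.21270 = 2.17840
AR% = (RR − 1)/RR × 100 = (2.17840 − 1)/2.17840 × 100 = 54.0948%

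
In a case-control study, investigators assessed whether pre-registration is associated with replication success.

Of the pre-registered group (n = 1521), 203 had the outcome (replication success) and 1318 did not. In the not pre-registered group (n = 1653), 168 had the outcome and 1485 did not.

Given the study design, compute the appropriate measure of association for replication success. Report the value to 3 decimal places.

1.361

From the description: a = 203, b = 1318, c = 168, d = 1485.
This is a case-control study: participants were sampled on outcome status, so risks in the source population cannot be estimated directly — relative risk is not valid here. The odds ratio is the appropriate measure.
OR = (a·d)/(b·c) = (203 × 1485) / (1318 × 168) = 301455 / 221424 = 1.36144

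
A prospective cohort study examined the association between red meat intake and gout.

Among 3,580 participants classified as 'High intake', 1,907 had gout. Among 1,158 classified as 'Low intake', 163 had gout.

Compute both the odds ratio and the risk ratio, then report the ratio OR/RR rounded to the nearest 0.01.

From the description: a = 1907, b = 1673, c = 163, d = 995.
OR = (1907·995)/(1673·163) = 1897465/272699 = 6.95809
Risk in exposed = 1907/3580 = 0.53268; risk in unexposed = 163/1158 = 0.14076; RR = 3.78433
OR/RR = 6.95809 / 3.78433 = 1.83866
The outcome is not rare, so the OR lies further from 1 than the RR.

1.84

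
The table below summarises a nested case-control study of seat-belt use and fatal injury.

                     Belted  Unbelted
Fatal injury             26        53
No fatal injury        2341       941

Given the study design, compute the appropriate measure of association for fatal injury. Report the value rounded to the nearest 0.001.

Reading the table with exposure as columns: a = 26 (Belted, case), b = 2341 (Belted, non-case), c = 53 (Unbelted, case), d = 941.
This is a nested case-control study: participants were sampled on outcome status, so risks in the source population cannot be estimated directly — relative risk is not valid here. The odds ratio is the appropriate measure.
OR = (a·d)/(b·c) = (26 × 941) / (2341 × 53) = 24466 / 124073 = 0.19719

0.197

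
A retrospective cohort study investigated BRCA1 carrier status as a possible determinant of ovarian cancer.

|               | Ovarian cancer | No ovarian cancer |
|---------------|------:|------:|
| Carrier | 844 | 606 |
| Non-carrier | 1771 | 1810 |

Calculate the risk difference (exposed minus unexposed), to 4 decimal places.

0.0875

Cells: a = 844, b = 606, c = 1771, d = 1810.
Risk in exposed = 844/1450 = 0.582069; risk in unexposed = 1771/3581 = 0.494555.
Risk difference = 0.582069 − 0.494555 = 0.087514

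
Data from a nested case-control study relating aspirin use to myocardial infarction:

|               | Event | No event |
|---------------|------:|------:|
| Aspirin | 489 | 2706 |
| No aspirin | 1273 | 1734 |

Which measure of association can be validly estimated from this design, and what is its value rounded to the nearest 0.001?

0.246

Cells: a = 489, b = 2706, c = 1273, d = 1734.
This is a nested case-control study: participants were sampled on outcome status, so risks in the source population cannot be estimated directly — relative risk is not valid here. The odds ratio is the appropriate measure.
OR = (a·d)/(b·c) = (489 × 1734) / (2706 × 1273) = 847926 / 3444738 = 0.24615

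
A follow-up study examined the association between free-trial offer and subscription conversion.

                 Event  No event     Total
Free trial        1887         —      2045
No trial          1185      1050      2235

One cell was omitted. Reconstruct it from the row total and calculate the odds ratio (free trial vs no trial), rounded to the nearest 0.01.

The missing cell is in the exposed row: 2045 − 1887 = 158.
So a = 1887, b = 158, c = 1185, d = 1050.
OR = (a·d)/(b·c) = (1887 × 1050) / (158 × 1185) = 1981350 / 187230 = 10.58244

10.58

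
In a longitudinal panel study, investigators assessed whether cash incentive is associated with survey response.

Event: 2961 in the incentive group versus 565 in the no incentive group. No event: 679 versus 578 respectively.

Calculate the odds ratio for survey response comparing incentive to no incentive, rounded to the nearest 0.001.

4.461

From the description: a = 2961, b = 679, c = 565, d = 578.
OR = (a·d)/(b·c) = (2961 × 578) / (679 × 565) = 1711458 / 383635 = 4.46116
The odds of survey response are about 4.46 times as high in the incentive group.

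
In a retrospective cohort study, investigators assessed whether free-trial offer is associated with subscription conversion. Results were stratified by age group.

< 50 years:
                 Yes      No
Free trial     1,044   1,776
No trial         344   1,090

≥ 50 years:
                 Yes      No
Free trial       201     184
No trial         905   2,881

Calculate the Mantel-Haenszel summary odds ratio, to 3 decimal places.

2.214

OR_MH = Σ(aᵢdᵢ/nᵢ) / Σ(bᵢcᵢ/nᵢ), where nᵢ is the stratum total.
Stratum 1 (< 50 years): n = 4254; a·d/n = 1044·1090/4254 = 267.5035; b·c/n = 1776·344/4254 = 143.6164
Stratum 2 (≥ 50 years): n = 4171; a·d/n = 201·2881/4171 = 138.8351; b·c/n = 184·905/4171 = 39.9233
OR_MH = (267.5035 + 138.8351) / (143.6164 + 39.9233) = 406.3386 / 183.5396 = 2.21390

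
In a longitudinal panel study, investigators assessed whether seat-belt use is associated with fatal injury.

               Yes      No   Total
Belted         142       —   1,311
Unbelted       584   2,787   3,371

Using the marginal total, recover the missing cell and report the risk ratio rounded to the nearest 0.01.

The missing cell is in the exposed row: 1311 − 142 = 1169.
So a = 142, b = 1169, c = 584, d = 2787.
RR = [a/(a+b)] / [c/(c+d)] = (142/1311) / (584/3371) = 0.10831/0.17324 = 0.62522

0.63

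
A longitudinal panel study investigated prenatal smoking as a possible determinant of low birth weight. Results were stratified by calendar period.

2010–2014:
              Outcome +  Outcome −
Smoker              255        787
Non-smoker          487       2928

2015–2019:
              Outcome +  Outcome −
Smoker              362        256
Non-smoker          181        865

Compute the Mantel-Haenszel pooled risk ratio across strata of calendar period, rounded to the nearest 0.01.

2.34

RR_MH = Σ(aᵢ·n₀ᵢ/nᵢ) / Σ(cᵢ·n₁ᵢ/nᵢ), with n₁ᵢ = aᵢ+bᵢ (exposed), n₀ᵢ = cᵢ+dᵢ (unexposed), nᵢ = n₁ᵢ+n₀ᵢ.
Stratum 1 (2010–2014): n₁ = 1042, n₀ = 3415, n = 4457; a·n₀/n = 255·3415/4457 = 195.3837; c·n₁/n = 487·1042/4457 = 113.8555
Stratum 2 (2015–2019): n₁ = 618, n₀ = 1046, n = 1664; a·n₀/n = 362·1046/1664 = 227.5553; c·n₁/n = 181·618/1664 = 67.2224
RR_MH = (195.3837 + 227.5553) / (113.8555 + 67.2224) = 422.9390 / 181.0779 = 2.33567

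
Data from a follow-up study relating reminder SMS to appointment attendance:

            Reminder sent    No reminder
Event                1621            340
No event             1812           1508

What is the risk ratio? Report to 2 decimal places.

2.57

Reading the table with exposure as columns: a = 1621 (Reminder sent, case), b = 1812 (Reminder sent, non-case), c = 340 (No reminder, case), d = 1508.
Risk in exposed = 1621/3433 = 0.47218; risk in unexposed = 340/1848 = 0.18398.
RR = 0.47218 / 0.18398 = 2.56645
The risk among the exposed is 2.57 times that among the unexposed.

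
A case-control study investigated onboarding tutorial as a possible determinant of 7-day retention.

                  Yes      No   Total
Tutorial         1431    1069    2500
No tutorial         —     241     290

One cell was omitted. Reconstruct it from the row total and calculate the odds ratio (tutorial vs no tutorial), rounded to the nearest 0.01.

The missing cell is in the unexposed row: 290 − 241 = 49.
So a = 1431, b = 1069, c = 49, d = 241.
OR = (a·d)/(b·c) = (1431 × 241) / (1069 × 49) = 344871 / 52381 = 6.58389

6.58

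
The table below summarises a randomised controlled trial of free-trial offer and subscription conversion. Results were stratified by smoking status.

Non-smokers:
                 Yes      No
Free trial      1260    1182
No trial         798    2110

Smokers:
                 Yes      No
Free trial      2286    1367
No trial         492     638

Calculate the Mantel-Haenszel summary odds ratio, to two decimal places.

OR_MH = Σ(aᵢdᵢ/nᵢ) / Σ(bᵢcᵢ/nᵢ), where nᵢ is the stratum total.
Stratum 1 (Non-smokers): n = 5350; a·d/n = 1260·2110/5350 = 496.9346; b·c/n = 1182·798/5350 = 176.3058
Stratum 2 (Smokers): n = 4783; a·d/n = 2286·638/4783 = 304.9275; b·c/n = 1367·492/4783 = 140.6155
OR_MH = (496.9346 + 304.9275) / (176.3058 + 140.6155) = 801.8620 / 316.9213 = 2.53016

2.53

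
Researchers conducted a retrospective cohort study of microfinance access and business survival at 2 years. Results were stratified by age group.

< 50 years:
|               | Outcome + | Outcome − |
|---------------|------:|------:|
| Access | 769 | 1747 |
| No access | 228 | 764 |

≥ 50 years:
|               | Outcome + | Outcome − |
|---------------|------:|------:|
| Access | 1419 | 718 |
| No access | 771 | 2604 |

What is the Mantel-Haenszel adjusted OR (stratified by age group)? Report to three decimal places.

OR_MH = Σ(aᵢdᵢ/nᵢ) / Σ(bᵢcᵢ/nᵢ), where nᵢ is the stratum total.
Stratum 1 (< 50 years): n = 3508; a·d/n = 769·764/3508 = 167.4789; b·c/n = 1747·228/3508 = 113.5450
Stratum 2 (≥ 50 years): n = 5512; a·d/n = 1419·2604/5512 = 670.3694; b·c/n = 718·771/5512 = 100.4314
OR_MH = (167.4789 + 670.3694) / (113.5450 + 100.4314) = 837.8483 / 213.9765 = 3.91561

3.916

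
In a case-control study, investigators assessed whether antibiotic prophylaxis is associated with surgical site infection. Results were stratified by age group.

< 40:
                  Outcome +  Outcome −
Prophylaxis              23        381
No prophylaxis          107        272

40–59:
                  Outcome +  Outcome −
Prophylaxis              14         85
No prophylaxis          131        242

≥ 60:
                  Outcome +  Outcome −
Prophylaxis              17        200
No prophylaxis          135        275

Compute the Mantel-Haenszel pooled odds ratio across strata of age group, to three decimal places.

0.191

OR_MH = Σ(aᵢdᵢ/nᵢ) / Σ(bᵢcᵢ/nᵢ), where nᵢ is the stratum total.
Stratum 1 (< 40): n = 783; a·d/n = 23·272/783 = 7.9898; b·c/n = 381·107/783 = 52.0651
Stratum 2 (40–59): n = 472; a·d/n = 14·242/472 = 7.1780; b·c/n = 85·131/472 = 23.5911
Stratum 3 (≥ 60): n = 627; a·d/n = 17·275/627 = 7.4561; b·c/n = 200·135/627 = 43.0622
OR_MH = (7.9898 + 7.1780 + 7.4561) / (52.0651 + 23.5911 + 43.0622) = 22.6239 / 118.7184 = 0.19057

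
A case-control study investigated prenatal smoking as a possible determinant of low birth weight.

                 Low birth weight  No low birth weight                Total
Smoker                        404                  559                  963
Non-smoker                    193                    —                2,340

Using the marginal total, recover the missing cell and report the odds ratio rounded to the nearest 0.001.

The missing cell is in the unexposed row: 2340 − 193 = 2147.
So a = 404, b = 559, c = 193, d = 2147.
OR = (a·d)/(b·c) = (404 × 2147) / (559 × 193) = 867388 / 107887 = 8.03978

8.040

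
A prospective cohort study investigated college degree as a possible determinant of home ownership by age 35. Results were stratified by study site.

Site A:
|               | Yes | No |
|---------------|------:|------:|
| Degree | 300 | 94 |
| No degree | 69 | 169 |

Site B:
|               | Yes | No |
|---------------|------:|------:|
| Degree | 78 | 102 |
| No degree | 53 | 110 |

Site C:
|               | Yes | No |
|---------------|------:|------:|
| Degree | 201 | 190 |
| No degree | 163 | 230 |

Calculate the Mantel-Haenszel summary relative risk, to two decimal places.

1.65

RR_MH = Σ(aᵢ·n₀ᵢ/nᵢ) / Σ(cᵢ·n₁ᵢ/nᵢ), with n₁ᵢ = aᵢ+bᵢ (exposed), n₀ᵢ = cᵢ+dᵢ (unexposed), nᵢ = n₁ᵢ+n₀ᵢ.
Stratum 1 (Site A): n₁ = 394, n₀ = 238, n = 632; a·n₀/n = 300·238/632 = 112.9747; c·n₁/n = 69·394/632 = 43.0158
Stratum 2 (Site B): n₁ = 180, n₀ = 163, n = 343; a·n₀/n = 78·163/343 = 37.0671; c·n₁/n = 53·180/343 = 27.8134
Stratum 3 (Site C): n₁ = 391, n₀ = 393, n = 784; a·n₀/n = 201·393/784 = 100.7564; c·n₁/n = 163·391/784 = 81.2921
RR_MH = (112.9747 + 37.0671 + 100.7564) / (43.0158 + 27.8134 + 81.2921) = 250.7981 / 152.1213 = 1.64867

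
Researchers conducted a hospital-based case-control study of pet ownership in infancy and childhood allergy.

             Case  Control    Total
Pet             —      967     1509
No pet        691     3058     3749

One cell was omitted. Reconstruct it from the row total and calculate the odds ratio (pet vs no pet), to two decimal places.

The missing cell is in the exposed row: 1509 − 967 = 542.
So a = 542, b = 967, c = 691, d = 3058.
OR = (a·d)/(b·c) = (542 × 3058) / (967 × 691) = 1657436 / 668197 = 2.48046

2.48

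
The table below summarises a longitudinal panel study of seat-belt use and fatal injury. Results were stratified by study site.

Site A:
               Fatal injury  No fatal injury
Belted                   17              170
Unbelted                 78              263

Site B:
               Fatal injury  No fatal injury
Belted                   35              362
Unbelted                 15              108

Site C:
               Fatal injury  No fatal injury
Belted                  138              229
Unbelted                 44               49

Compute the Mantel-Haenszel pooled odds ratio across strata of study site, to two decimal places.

0.53

OR_MH = Σ(aᵢdᵢ/nᵢ) / Σ(bᵢcᵢ/nᵢ), where nᵢ is the stratum total.
Stratum 1 (Site A): n = 528; a·d/n = 17·263/528 = 8.4678; b·c/n = 170·78/528 = 25.1136
Stratum 2 (Site B): n = 520; a·d/n = 35·108/520 = 7.2692; b·c/n = 362·15/520 = 10.4423
Stratum 3 (Site C): n = 460; a·d/n = 138·49/460 = 14.7000; b·c/n = 229·44/460 = 21.9043
OR_MH = (8.4678 + 7.2692 + 14.7000) / (25.1136 + 10.4423 + 21.9043) = 30.4370 / 57.4603 = 0.52971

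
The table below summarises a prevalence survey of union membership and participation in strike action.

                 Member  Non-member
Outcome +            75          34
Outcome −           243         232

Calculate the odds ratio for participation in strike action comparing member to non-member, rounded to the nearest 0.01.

2.11

Reading the table with exposure as columns: a = 75 (Member, case), b = 243 (Member, non-case), c = 34 (Non-member, case), d = 232.
OR = (a·d)/(b·c) = (75 × 232) / (243 × 34) = 17400 / 8262 = 2.10603
The odds of participation in strike action are about 2.11 times as high in the member group.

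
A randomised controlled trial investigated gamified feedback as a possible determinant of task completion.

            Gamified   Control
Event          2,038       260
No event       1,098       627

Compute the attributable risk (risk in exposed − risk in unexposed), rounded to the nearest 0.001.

Reading the table with exposure as columns: a = 2038 (Gamified, case), b = 1098 (Gamified, non-case), c = 260 (Control, case), d = 627.
Risk in exposed = 2038/3136 = 0.649872; risk in unexposed = 260/887 = 0.293123.
Risk difference = 0.649872 − 0.293123 = 0.356750

0.357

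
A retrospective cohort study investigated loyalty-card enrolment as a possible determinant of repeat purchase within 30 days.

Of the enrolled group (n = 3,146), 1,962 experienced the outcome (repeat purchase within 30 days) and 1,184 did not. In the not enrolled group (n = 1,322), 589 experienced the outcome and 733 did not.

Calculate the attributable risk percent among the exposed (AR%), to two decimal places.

28.56

From the description: a = 1962, b = 1184, c = 589, d = 733.
Risk in exposed = 1962/3146 = 0.62365; risk in unexposed = 589/1322 = 0.44554.
RR = 0.62365/0.44554 = 1.39977
AR% = (RR − 1)/RR × 100 = (1.39977 − 1)/1.39977 × 100 = 28.5597%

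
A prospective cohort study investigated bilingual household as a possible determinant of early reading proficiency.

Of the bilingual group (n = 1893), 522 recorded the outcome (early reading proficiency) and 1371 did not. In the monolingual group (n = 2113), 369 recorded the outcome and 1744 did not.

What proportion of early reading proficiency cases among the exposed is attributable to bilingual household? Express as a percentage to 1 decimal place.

From the description: a = 522, b = 1371, c = 369, d = 1744.
Risk in exposed = 522/1893 = 0.27575; risk in unexposed = 369/2113 = 0.17463.
RR = 0.27575/0.17463 = 1.57904
AR% = (RR − 1)/RR × 100 = (1.57904 − 1)/1.57904 × 100 = 36.6704%

36.7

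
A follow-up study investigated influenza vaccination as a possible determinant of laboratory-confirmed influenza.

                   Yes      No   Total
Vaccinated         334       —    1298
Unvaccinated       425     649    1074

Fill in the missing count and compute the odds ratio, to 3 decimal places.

The missing cell is in the exposed row: 1298 − 334 = 964.
So a = 334, b = 964, c = 425, d = 649.
OR = (a·d)/(b·c) = (334 × 649) / (964 × 425) = 216766 / 409700 = 0.52908

0.529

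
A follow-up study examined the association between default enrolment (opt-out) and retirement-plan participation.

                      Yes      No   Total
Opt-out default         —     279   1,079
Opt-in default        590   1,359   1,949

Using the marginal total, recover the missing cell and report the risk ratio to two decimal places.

2.45

The missing cell is in the exposed row: 1079 − 279 = 800.
So a = 800, b = 279, c = 590, d = 1359.
RR = [a/(a+b)] / [c/(c+d)] = (800/1079) / (590/1949) = 0.74143/0.30272 = 2.44922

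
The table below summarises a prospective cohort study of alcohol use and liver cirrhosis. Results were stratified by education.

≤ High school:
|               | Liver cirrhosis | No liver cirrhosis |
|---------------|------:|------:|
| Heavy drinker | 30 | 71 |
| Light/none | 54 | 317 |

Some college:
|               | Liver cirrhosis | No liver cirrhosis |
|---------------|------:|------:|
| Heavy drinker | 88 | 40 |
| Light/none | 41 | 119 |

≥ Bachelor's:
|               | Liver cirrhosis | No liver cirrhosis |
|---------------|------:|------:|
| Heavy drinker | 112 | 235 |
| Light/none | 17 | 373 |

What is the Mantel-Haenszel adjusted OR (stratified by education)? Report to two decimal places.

OR_MH = Σ(aᵢdᵢ/nᵢ) / Σ(bᵢcᵢ/nᵢ), where nᵢ is the stratum total.
Stratum 1 (≤ High school): n = 472; a·d/n = 30·317/472 = 20.1483; b·c/n = 71·54/472 = 8.1229
Stratum 2 (Some college): n = 288; a·d/n = 88·119/288 = 36.3611; b·c/n = 40·41/288 = 5.6944
Stratum 3 (≥ Bachelor's): n = 737; a·d/n = 112·373/737 = 56.6839; b·c/n = 235·17/737 = 5.4206
OR_MH = (20.1483 + 36.3611 + 56.6839) / (8.1229 + 5.6944 + 5.4206) = 113.1933 / 19.2379 = 5.88385

5.88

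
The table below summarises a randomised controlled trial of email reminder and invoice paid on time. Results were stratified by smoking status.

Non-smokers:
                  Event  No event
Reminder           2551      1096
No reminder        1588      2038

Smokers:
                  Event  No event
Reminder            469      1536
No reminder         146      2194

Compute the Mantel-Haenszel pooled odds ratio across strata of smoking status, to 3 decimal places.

3.271

OR_MH = Σ(aᵢdᵢ/nᵢ) / Σ(bᵢcᵢ/nᵢ), where nᵢ is the stratum total.
Stratum 1 (Non-smokers): n = 7273; a·d/n = 2551·2038/7273 = 714.8272; b·c/n = 1096·1588/7273 = 239.3026
Stratum 2 (Smokers): n = 4345; a·d/n = 469·2194/4345 = 236.8207; b·c/n = 1536·146/4345 = 51.6124
OR_MH = (714.8272 + 236.8207) / (239.3026 + 51.6124) = 951.6479 / 290.9151 = 3.27122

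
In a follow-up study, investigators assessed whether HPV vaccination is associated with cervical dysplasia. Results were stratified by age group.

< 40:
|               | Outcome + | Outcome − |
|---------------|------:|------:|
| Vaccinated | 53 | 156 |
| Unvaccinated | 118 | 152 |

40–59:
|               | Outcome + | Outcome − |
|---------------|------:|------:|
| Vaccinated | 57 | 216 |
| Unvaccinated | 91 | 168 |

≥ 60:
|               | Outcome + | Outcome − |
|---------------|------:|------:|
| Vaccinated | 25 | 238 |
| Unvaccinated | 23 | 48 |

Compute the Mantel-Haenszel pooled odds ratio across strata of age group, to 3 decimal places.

OR_MH = Σ(aᵢdᵢ/nᵢ) / Σ(bᵢcᵢ/nᵢ), where nᵢ is the stratum total.
Stratum 1 (< 40): n = 479; a·d/n = 53·152/479 = 16.8184; b·c/n = 156·118/479 = 38.4301
Stratum 2 (40–59): n = 532; a·d/n = 57·168/532 = 18.0000; b·c/n = 216·91/532 = 36.9474
Stratum 3 (≥ 60): n = 334; a·d/n = 25·48/334 = 3.5928; b·c/n = 238·23/334 = 16.3892
OR_MH = (16.8184 + 18.0000 + 3.5928) / (38.4301 + 36.9474 + 16.3892) = 38.4112 / 91.7667 = 0.41857

0.419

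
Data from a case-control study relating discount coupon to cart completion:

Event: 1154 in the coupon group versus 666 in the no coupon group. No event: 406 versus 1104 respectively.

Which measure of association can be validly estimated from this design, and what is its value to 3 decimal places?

From the description: a = 1154, b = 406, c = 666, d = 1104.
This is a case-control study: participants were sampled on outcome status, so risks in the source population cannot be estimated directly — relative risk is not valid here. The odds ratio is the appropriate measure.
OR = (a·d)/(b·c) = (1154 × 1104) / (406 × 666) = 1274016 / 270396 = 4.71167

4.712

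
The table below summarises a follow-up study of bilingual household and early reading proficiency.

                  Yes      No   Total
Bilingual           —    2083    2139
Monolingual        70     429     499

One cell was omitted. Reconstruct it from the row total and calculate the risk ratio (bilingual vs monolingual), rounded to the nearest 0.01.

The missing cell is in the exposed row: 2139 − 2083 = 56.
So a = 56, b = 2083, c = 70, d = 429.
RR = [a/(a+b)] / [c/(c+d)] = (56/2139) / (70/499) = 0.02618/0.14028 = 0.18663

0.19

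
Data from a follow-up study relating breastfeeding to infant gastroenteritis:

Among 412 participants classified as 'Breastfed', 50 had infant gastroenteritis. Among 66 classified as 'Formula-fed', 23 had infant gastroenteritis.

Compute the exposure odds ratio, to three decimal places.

0.258

From the description: a = 50, b = 362, c = 23, d = 43.
OR = (a·d)/(b·c) = (50 × 43) / (362 × 23) = 2150 / 8326 = 0.25823
Exposure is associated with lower odds of infant gastroenteritis (OR = 0.26 < 1).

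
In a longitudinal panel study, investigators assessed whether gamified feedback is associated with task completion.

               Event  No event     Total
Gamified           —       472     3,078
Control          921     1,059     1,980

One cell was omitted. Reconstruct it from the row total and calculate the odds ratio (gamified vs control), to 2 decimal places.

6.35

The missing cell is in the exposed row: 3078 − 472 = 2606.
So a = 2606, b = 472, c = 921, d = 1059.
OR = (a·d)/(b·c) = (2606 × 1059) / (472 × 921) = 2759754 / 434712 = 6.34847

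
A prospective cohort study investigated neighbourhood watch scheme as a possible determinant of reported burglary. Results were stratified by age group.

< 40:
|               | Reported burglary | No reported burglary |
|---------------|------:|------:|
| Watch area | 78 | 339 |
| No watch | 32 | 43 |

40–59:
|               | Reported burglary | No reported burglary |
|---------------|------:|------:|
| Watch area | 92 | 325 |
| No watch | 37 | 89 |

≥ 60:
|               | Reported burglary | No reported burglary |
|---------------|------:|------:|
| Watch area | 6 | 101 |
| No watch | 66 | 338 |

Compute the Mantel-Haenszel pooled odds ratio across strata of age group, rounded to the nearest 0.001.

OR_MH = Σ(aᵢdᵢ/nᵢ) / Σ(bᵢcᵢ/nᵢ), where nᵢ is the stratum total.
Stratum 1 (< 40): n = 492; a·d/n = 78·43/492 = 6.8171; b·c/n = 339·32/492 = 22.0488
Stratum 2 (40–59): n = 543; a·d/n = 92·89/543 = 15.0792; b·c/n = 325·37/543 = 22.1455
Stratum 3 (≥ 60): n = 511; a·d/n = 6·338/511 = 3.9687; b·c/n = 101·66/511 = 13.0450
OR_MH = (6.8171 + 15.0792 + 3.9687) / (22.0488 + 22.1455 + 13.0450) = 25.8650 / 57.2393 = 0.45187

0.452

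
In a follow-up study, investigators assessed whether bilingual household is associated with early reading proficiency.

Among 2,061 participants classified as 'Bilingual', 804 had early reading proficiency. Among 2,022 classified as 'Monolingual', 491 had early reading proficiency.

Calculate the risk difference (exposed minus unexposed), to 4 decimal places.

From the description: a = 804, b = 1257, c = 491, d = 1531.
Risk in exposed = 804/2061 = 0.390102; risk in unexposed = 491/2022 = 0.242829.
Risk difference = 0.390102 − 0.242829 = 0.147273

0.1473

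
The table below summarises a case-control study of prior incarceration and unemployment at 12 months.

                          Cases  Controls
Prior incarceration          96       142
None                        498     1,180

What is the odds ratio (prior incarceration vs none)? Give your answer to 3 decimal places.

1.602

Cells: a = 96, b = 142, c = 498, d = 1180.
OR = (a·d)/(b·c) = (96 × 1180) / (142 × 498) = 113280 / 70716 = 1.60190
The odds of unemployment at 12 months are about 1.60 times as high in the prior incarceration group.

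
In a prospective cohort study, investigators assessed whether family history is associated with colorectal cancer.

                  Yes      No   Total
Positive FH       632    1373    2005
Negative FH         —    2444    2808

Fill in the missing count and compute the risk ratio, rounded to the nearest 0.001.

The missing cell is in the unexposed row: 2808 − 2444 = 364.
So a = 632, b = 1373, c = 364, d = 2444.
RR = [a/(a+b)] / [c/(c+d)] = (632/2005) / (364/2808) = 0.31521/0.12963 = 2.43164

2.432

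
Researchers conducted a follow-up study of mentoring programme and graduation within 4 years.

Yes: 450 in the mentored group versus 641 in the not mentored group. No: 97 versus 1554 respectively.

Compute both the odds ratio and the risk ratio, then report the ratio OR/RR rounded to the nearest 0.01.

From the description: a = 450, b = 97, c = 641, d = 1554.
OR = (450·1554)/(97·641) = 699300/62177 = 11.24692
Risk in exposed = 450/547 = 0.82267; risk in unexposed = 641/2195 = 0.29203; RR = 2.81710
OR/RR = 11.24692 / 2.81710 = 3.99238
The outcome is not rare, so the OR lies further from 1 than the RR.

3.99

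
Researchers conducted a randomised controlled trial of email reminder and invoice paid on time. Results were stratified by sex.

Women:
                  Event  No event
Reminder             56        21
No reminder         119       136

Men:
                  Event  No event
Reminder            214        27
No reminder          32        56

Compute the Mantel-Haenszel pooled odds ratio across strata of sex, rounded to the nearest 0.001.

OR_MH = Σ(aᵢdᵢ/nᵢ) / Σ(bᵢcᵢ/nᵢ), where nᵢ is the stratum total.
Stratum 1 (Women): n = 332; a·d/n = 56·136/332 = 22.9398; b·c/n = 21·119/332 = 7.5271
Stratum 2 (Men): n = 329; a·d/n = 214·56/329 = 36.4255; b·c/n = 27·32/329 = 2.6261
OR_MH = (22.9398 + 36.4255) / (7.5271 + 2.6261) = 59.3653 / 10.1532 = 5.84693

5.847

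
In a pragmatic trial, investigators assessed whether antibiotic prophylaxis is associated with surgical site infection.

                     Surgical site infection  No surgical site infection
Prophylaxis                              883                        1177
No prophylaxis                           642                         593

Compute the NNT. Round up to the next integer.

Risk in treated group = 883/2060 = 0.42864; risk in control = 642/1235 = 0.51984.
Absolute risk reduction = 0.51984 − 0.42864 = 0.09120
NNT = 1 / ARR = 1 / 0.09120 = 10.965 → round up → 11

11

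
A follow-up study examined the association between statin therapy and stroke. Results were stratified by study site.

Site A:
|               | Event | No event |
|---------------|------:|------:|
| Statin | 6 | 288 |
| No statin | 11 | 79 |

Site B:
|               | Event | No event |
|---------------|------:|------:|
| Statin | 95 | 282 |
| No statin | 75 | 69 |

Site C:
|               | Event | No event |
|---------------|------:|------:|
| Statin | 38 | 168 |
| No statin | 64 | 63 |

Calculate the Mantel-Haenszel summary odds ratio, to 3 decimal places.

OR_MH = Σ(aᵢdᵢ/nᵢ) / Σ(bᵢcᵢ/nᵢ), where nᵢ is the stratum total.
Stratum 1 (Site A): n = 384; a·d/n = 6·79/384 = 1.2344; b·c/n = 288·11/384 = 8.2500
Stratum 2 (Site B): n = 521; a·d/n = 95·69/521 = 12.5816; b·c/n = 282·75/521 = 40.5950
Stratum 3 (Site C): n = 333; a·d/n = 38·63/333 = 7.1892; b·c/n = 168·64/333 = 32.2883
OR_MH = (1.2344 + 12.5816 + 7.1892) / (8.2500 + 40.5950 + 32.2883) = 21.0051 / 81.1333 = 0.25890

0.259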